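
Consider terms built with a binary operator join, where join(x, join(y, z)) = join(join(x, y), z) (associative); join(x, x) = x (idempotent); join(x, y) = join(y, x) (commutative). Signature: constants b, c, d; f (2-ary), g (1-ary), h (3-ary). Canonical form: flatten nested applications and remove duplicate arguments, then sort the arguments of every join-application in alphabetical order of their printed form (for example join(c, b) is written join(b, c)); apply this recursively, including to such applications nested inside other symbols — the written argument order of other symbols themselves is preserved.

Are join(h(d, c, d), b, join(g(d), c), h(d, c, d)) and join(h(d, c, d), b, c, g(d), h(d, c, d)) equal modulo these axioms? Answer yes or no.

Answer: yes — both canonical forms are join(b, c, g(d), h(d, c, d))

Derivation:
Left:  join(h(d, c, d), b, join(g(d), c), h(d, c, d))
  Merge nested applications:  join(h(d, c, d), b, g(d), c, h(d, c, d))
  Drop duplicates:  drop duplicate h(d, c, d)
  Sort:  join(b, c, g(d), h(d, c, d))
Right:  join(h(d, c, d), b, c, g(d), h(d, c, d))
  Deduplicate:  drop duplicate h(d, c, d)
  Sort:  join(b, c, g(d), h(d, c, d))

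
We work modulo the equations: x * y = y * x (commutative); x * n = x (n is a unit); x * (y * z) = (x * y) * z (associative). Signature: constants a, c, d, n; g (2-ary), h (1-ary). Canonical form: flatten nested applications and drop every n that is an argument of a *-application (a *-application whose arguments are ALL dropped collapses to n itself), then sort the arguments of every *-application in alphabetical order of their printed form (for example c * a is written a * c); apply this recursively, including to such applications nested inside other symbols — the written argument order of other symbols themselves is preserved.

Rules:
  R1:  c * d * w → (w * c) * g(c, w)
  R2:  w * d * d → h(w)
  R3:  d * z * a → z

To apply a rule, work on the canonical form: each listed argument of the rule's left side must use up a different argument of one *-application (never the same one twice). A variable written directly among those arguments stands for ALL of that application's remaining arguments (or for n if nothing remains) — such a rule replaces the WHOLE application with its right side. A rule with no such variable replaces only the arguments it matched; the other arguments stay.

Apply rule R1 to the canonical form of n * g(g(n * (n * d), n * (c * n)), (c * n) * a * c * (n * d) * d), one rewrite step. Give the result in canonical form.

Canonical form:  g(g(d, c), a * c * c * d * d)
R1 matches:  uses c, d;  w := a * c * d
The variable takes the whole remainder — replace the entire application.
New term:  g(g(d, c), a * c * c * d * g(c, a * c * d))

Answer: g(g(d, c), a * c * c * d * g(c, a * c * d))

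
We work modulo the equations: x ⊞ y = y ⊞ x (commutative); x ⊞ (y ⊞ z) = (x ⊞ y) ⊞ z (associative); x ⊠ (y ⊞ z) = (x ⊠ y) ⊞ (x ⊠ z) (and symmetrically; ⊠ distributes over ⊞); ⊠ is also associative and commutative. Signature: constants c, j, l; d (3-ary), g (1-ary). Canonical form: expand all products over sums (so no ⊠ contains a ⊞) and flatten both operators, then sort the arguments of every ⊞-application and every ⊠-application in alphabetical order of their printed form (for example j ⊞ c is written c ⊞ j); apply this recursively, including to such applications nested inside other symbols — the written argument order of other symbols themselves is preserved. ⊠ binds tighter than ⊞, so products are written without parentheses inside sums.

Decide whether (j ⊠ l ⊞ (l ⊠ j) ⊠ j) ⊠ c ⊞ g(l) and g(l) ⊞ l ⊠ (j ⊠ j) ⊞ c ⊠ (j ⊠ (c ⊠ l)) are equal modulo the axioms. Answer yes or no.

Left:  (j ⊠ l ⊞ (l ⊠ j) ⊠ j) ⊠ c ⊞ g(l)
  Expand:  c ⊠ j ⊠ l ⊞ c ⊠ j ⊠ j ⊠ l ⊞ g(l)
  Sort arguments:  c ⊠ j ⊠ j ⊠ l ⊞ c ⊠ j ⊠ l ⊞ g(l)
Right:  g(l) ⊞ l ⊠ (j ⊠ j) ⊞ c ⊠ (j ⊠ (c ⊠ l))
  Flatten:  g(l) ⊞ j ⊠ j ⊠ l ⊞ c ⊠ c ⊠ j ⊠ l
  Order the arguments:  c ⊠ c ⊠ j ⊠ l ⊞ g(l) ⊞ j ⊠ j ⊠ l

Answer: no — c ⊠ j ⊠ j ⊠ l ⊞ c ⊠ j ⊠ l ⊞ g(l) vs c ⊠ c ⊠ j ⊠ l ⊞ g(l) ⊞ j ⊠ j ⊠ l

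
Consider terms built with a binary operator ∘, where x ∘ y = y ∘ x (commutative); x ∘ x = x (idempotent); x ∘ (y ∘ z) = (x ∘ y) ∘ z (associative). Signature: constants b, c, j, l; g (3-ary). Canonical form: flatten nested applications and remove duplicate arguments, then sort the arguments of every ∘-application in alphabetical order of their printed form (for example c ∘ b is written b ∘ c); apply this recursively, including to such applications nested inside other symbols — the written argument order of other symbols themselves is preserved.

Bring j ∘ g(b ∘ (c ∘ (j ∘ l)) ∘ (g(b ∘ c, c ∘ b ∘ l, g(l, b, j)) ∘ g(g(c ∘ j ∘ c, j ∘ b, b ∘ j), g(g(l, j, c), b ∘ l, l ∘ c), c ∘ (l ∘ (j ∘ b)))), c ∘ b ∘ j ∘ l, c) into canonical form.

Canonicalize subterm:  g(b ∘ (c ∘ (j ∘ l)) ∘ (g(b ∘ c, c ∘ b ∘ l, g(l, b, j)) ∘ g(g(c ∘ j ∘ c, j ∘ b, b ∘ j), g(g(l, j, c), b ∘ l, l ∘ c), c ∘ (l ∘ (j ∘ b)))), c ∘ b ∘ j ∘ l, c)  →  g(b ∘ c ∘ g(b ∘ c, b ∘ c ∘ l, g(l, b, j)) ∘ g(g(c ∘ j, b ∘ j, b ∘ j), g(g(l, j, c), b ∘ l, c ∘ l), b ∘ c ∘ j ∘ l) ∘ j ∘ l, b ∘ c ∘ j ∘ l, c)
Sort arguments:  g(b ∘ c ∘ g(b ∘ c, b ∘ c ∘ l, g(l, b, j)) ∘ g(g(c ∘ j, b ∘ j, b ∘ j), g(g(l, j, c), b ∘ l, c ∘ l), b ∘ c ∘ j ∘ l) ∘ j ∘ l, b ∘ c ∘ j ∘ l, c) ∘ j

Answer: g(b ∘ c ∘ g(b ∘ c, b ∘ c ∘ l, g(l, b, j)) ∘ g(g(c ∘ j, b ∘ j, b ∘ j), g(g(l, j, c), b ∘ l, c ∘ l), b ∘ c ∘ j ∘ l) ∘ j ∘ l, b ∘ c ∘ j ∘ l, c) ∘ j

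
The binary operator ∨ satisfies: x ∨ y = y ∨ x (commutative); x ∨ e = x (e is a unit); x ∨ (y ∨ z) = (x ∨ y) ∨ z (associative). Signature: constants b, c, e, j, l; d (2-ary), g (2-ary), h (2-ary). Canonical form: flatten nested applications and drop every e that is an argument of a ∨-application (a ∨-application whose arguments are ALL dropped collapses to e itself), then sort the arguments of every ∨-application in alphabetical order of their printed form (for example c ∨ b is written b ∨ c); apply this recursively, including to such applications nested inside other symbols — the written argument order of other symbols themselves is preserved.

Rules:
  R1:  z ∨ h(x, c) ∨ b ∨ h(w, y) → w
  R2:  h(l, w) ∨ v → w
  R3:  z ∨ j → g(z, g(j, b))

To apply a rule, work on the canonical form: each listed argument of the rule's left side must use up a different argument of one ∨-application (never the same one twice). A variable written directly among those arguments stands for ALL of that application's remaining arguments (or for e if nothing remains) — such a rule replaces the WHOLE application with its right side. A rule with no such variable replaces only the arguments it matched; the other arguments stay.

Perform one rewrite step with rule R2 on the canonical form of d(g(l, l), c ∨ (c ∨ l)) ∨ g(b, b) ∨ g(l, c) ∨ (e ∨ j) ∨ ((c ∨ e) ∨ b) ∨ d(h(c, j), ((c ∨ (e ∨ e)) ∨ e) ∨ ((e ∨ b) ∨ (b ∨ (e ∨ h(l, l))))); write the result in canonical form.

Canonical form:  b ∨ c ∨ d(g(l, l), c ∨ c ∨ l) ∨ d(h(c, j), b ∨ b ∨ c ∨ h(l, l)) ∨ g(b, b) ∨ g(l, c) ∨ j
R2 matches:  uses h(l, l);  v := b ∨ b ∨ c, w := l
Every leftover argument binds to the variable; the entire application is replaced.
New term:  b ∨ c ∨ d(g(l, l), c ∨ c ∨ l) ∨ d(h(c, j), l) ∨ g(b, b) ∨ g(l, c) ∨ j

Answer: b ∨ c ∨ d(g(l, l), c ∨ c ∨ l) ∨ d(h(c, j), l) ∨ g(b, b) ∨ g(l, c) ∨ j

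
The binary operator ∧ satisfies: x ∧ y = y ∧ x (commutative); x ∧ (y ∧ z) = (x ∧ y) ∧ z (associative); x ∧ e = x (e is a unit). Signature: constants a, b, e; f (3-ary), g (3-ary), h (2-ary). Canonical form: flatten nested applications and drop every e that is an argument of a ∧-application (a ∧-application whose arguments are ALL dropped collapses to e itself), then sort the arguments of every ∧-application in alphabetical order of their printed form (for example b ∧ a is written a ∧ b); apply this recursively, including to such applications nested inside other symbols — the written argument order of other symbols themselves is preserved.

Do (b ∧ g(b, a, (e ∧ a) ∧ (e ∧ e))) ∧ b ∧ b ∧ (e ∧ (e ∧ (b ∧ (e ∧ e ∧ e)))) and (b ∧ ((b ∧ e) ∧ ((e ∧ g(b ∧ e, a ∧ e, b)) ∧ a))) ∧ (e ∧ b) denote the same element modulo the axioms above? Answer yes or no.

Left:  (b ∧ g(b, a, (e ∧ a) ∧ (e ∧ e))) ∧ b ∧ b ∧ (e ∧ (e ∧ (b ∧ (e ∧ e ∧ e))))
  Un-nest:  b ∧ g(b, a, (e ∧ a) ∧ (e ∧ e)) ∧ b ∧ b ∧ e ∧ e ∧ b ∧ e ∧ e ∧ e
  Inside:  g(b, a, (e ∧ a) ∧ (e ∧ e))  →  g(b, a, a)
  Unit:  drop e (×5)
  Sort arguments:  b ∧ b ∧ b ∧ b ∧ g(b, a, a)
Right:  (b ∧ ((b ∧ e) ∧ ((e ∧ g(b ∧ e, a ∧ e, b)) ∧ a))) ∧ (e ∧ b)
  Un-nest:  b ∧ b ∧ e ∧ e ∧ g(b ∧ e, a ∧ e, b) ∧ a ∧ e ∧ b
  Canonicalize subterm:  g(b ∧ e, a ∧ e, b)  →  g(b, a, b)
  Drop the unit:  drop e (×3)
  Sort arguments:  a ∧ b ∧ b ∧ b ∧ g(b, a, b)

Answer: no — b ∧ b ∧ b ∧ b ∧ g(b, a, a) vs a ∧ b ∧ b ∧ b ∧ g(b, a, b)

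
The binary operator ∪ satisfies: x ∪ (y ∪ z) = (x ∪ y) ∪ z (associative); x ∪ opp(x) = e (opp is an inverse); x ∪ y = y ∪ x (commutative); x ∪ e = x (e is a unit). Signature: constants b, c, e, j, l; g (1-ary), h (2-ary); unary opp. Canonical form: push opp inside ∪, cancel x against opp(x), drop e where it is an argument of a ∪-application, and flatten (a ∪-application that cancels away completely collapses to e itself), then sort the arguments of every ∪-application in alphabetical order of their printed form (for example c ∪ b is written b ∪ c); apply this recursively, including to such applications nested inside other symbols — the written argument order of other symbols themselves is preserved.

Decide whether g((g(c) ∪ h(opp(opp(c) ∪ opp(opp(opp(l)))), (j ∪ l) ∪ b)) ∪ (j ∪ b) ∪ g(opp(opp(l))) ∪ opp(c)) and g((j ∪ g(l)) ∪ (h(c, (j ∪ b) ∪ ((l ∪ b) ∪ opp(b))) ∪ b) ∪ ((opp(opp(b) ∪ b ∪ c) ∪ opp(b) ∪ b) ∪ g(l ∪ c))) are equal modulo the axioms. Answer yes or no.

Answer: no — g(b ∪ g(c) ∪ g(l) ∪ h(c ∪ l, b ∪ j ∪ l) ∪ j ∪ opp(c)) vs g(b ∪ g(c ∪ l) ∪ g(l) ∪ h(c, b ∪ j ∪ l) ∪ j ∪ opp(c))

Derivation:
Left:  g((g(c) ∪ h(opp(opp(c) ∪ opp(opp(opp(l)))), (j ∪ l) ∪ b)) ∪ (j ∪ b) ∪ g(opp(opp(l))) ∪ opp(c))
  Focus inside:  (g(c) ∪ h(opp(opp(c) ∪ opp(opp(opp(l)))), (j ∪ l) ∪ b)) ∪ (j ∪ b) ∪ g(opp(opp(l))) ∪ opp(c)
  Push opp inside:  distribute opp over ∪ and collapse double opp
  Combine occurrences:  g(c) ∪ h(c ∪ l, b ∪ j ∪ l) ∪ j ∪ b ∪ g(l) ∪ opp(c)
  Sort:  b ∪ g(c) ∪ g(l) ∪ h(c ∪ l, b ∪ j ∪ l) ∪ j ∪ opp(c)
  Reassemble:  g(b ∪ g(c) ∪ g(l) ∪ h(c ∪ l, b ∪ j ∪ l) ∪ j ∪ opp(c))
Right:  g((j ∪ g(l)) ∪ (h(c, (j ∪ b) ∪ ((l ∪ b) ∪ opp(b))) ∪ b) ∪ ((opp(opp(b) ∪ b ∪ c) ∪ opp(b) ∪ b) ∪ g(l ∪ c)))
  Focus inside:  (j ∪ g(l)) ∪ (h(c, (j ∪ b) ∪ ((l ∪ b) ∪ opp(b))) ∪ b) ∪ ((opp(opp(b) ∪ b ∪ c) ∪ opp(b) ∪ b) ∪ g(l ∪ c))
  Push opp inside:  distribute opp over ∪ and collapse double opp
  Collect:  j ∪ g(l) ∪ h(c, b ∪ j ∪ l) ∪ b ∪ opp(c) ∪ g(c ∪ l)
  Sort arguments:  b ∪ g(c ∪ l) ∪ g(l) ∪ h(c, b ∪ j ∪ l) ∪ j ∪ opp(c)
  Rebuild:  g(b ∪ g(c ∪ l) ∪ g(l) ∪ h(c, b ∪ j ∪ l) ∪ j ∪ opp(c))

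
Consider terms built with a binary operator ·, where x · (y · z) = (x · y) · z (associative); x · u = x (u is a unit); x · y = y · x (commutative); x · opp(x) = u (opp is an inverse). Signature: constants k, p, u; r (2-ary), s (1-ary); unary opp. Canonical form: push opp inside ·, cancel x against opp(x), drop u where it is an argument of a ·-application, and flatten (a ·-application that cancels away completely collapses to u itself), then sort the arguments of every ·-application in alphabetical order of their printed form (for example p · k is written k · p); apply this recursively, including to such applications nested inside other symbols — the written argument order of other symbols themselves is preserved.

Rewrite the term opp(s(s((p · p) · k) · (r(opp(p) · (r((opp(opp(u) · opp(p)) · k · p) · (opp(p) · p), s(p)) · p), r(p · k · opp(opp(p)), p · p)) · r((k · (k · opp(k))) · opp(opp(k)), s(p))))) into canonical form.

Push opp inside:  distribute opp over · and collapse double opp
Collect:  opp(s(r(k · k, s(p)) · r(r(k · p · p, s(p)), r(k · p · p, p · p)) · s(k · p · p)))

Answer: opp(s(r(k · k, s(p)) · r(r(k · p · p, s(p)), r(k · p · p, p · p)) · s(k · p · p)))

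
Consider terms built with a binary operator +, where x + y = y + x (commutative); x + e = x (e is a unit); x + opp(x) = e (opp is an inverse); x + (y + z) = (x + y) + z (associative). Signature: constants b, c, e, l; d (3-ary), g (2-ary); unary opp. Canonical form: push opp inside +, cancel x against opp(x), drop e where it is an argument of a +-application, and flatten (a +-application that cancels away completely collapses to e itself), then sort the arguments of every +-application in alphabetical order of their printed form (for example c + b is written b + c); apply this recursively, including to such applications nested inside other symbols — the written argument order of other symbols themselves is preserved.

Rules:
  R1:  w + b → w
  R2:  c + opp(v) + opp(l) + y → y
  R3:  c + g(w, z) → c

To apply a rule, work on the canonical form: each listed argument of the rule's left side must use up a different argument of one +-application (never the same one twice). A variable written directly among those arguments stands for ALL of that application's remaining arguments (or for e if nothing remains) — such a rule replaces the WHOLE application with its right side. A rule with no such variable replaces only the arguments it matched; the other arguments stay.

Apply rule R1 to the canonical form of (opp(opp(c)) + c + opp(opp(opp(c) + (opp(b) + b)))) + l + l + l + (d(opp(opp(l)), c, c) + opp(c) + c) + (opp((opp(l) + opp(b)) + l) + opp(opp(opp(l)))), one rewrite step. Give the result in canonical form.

Canonical form:  b + c + d(l, c, c) + l + l
R1 matches:  uses b;  w := c + d(l, c, c) + l + l
The extension variable absorbs all remaining arguments, so the whole application is rewritten.
Giving:  c + d(l, c, c) + l + l

Answer: c + d(l, c, c) + l + l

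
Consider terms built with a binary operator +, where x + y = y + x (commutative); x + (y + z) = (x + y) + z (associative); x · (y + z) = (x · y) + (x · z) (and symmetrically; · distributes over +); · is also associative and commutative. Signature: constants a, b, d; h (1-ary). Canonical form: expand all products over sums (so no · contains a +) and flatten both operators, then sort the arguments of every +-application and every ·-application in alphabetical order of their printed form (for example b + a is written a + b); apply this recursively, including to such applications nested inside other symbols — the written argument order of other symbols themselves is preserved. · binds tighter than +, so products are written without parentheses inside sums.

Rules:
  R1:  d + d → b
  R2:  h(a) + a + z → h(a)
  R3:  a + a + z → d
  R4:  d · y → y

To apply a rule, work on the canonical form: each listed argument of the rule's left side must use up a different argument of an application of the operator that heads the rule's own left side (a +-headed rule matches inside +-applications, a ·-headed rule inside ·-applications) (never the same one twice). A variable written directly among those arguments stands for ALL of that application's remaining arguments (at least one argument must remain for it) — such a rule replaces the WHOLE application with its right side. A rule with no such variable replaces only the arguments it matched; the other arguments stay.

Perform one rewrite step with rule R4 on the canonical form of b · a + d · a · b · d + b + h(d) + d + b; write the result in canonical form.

Answer: a · b + a · b · d + b + b + d + h(d)

Derivation:
Canonical form:  a · b + a · b · d · d + b + b + d + h(d)
Apply R4:  consuming d;  y := a · b · d
Every leftover argument binds to the variable; the entire application is replaced.
Giving:  a · b + a · b · d + b + b + d + h(d)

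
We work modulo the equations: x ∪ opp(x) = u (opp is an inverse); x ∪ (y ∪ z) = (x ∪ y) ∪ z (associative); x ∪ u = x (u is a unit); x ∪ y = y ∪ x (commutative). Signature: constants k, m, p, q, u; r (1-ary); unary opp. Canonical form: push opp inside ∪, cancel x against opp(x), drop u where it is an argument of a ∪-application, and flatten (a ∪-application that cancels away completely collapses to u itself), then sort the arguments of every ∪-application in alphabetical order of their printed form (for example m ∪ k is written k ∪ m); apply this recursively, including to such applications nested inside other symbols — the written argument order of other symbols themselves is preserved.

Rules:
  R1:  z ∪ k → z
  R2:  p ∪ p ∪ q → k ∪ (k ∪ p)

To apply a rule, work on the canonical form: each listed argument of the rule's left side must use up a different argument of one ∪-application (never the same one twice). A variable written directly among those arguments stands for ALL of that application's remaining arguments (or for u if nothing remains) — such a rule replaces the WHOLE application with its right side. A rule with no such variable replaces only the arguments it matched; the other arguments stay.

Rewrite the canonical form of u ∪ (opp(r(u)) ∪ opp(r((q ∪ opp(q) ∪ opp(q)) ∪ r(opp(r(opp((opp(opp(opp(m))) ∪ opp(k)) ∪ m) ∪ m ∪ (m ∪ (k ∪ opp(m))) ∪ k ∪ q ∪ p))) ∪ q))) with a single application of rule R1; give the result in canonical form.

Canonical form:  opp(r(r(opp(r(k ∪ k ∪ k ∪ m ∪ p ∪ q))))) ∪ opp(r(u))
R1 matches:  uses k;  z := k ∪ k ∪ m ∪ p ∪ q
The variable takes the whole remainder — replace the entire application.
Giving:  opp(r(r(opp(r(k ∪ k ∪ m ∪ p ∪ q))))) ∪ opp(r(u))

Answer: opp(r(r(opp(r(k ∪ k ∪ m ∪ p ∪ q))))) ∪ opp(r(u))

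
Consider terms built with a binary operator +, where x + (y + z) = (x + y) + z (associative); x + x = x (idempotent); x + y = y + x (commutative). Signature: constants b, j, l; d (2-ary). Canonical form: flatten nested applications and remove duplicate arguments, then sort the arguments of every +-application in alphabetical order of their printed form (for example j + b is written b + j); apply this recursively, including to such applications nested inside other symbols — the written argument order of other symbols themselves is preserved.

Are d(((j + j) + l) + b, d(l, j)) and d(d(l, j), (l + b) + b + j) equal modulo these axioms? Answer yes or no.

Left:  d(((j + j) + l) + b, d(l, j))
  Descend into:  ((j + j) + l) + b
  Flatten:  j + j + l + b
  Drop duplicates:  drop duplicate j
  Sort:  b + j + l
  Reassemble:  d(b + j + l, d(l, j))
Right:  d(d(l, j), (l + b) + b + j)
  Focus inside:  (l + b) + b + j
  Un-nest:  l + b + b + j
  Drop duplicates:  drop duplicate b
  Order the arguments:  b + j + l
  Reassemble:  d(d(l, j), b + j + l)

Answer: no — d(b + j + l, d(l, j)) vs d(d(l, j), b + j + l)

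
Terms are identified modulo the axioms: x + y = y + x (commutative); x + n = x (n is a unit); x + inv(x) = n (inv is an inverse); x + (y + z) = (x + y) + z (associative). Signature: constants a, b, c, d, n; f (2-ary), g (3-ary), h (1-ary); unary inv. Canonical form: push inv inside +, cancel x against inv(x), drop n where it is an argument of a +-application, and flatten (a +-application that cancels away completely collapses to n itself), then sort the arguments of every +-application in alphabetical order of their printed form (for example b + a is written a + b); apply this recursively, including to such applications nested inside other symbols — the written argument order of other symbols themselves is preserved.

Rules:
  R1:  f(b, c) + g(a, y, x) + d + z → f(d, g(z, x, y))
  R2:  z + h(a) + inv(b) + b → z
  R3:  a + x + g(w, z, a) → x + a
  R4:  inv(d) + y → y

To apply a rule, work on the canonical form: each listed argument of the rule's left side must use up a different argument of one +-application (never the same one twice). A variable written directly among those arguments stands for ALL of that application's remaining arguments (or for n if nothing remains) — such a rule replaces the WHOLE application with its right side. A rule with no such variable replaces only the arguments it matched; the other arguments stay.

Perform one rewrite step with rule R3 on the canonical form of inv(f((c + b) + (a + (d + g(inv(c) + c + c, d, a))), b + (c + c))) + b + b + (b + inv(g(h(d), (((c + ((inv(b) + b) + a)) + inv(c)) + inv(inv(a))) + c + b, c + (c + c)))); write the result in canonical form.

Canonical form:  b + b + b + inv(f(a + b + c + d + g(c, d, a), b + c + c)) + inv(g(h(d), a + a + b + c, c + c + c))
Match R3:  consume a, g(c, d, a);  w := c, x := b + c + d, z := d
The variable takes the whole remainder — replace the entire application.
Giving:  b + b + b + inv(f(a + b + c + d, b + c + c)) + inv(g(h(d), a + a + b + c, c + c + c))

Answer: b + b + b + inv(f(a + b + c + d, b + c + c)) + inv(g(h(d), a + a + b + c, c + c + c))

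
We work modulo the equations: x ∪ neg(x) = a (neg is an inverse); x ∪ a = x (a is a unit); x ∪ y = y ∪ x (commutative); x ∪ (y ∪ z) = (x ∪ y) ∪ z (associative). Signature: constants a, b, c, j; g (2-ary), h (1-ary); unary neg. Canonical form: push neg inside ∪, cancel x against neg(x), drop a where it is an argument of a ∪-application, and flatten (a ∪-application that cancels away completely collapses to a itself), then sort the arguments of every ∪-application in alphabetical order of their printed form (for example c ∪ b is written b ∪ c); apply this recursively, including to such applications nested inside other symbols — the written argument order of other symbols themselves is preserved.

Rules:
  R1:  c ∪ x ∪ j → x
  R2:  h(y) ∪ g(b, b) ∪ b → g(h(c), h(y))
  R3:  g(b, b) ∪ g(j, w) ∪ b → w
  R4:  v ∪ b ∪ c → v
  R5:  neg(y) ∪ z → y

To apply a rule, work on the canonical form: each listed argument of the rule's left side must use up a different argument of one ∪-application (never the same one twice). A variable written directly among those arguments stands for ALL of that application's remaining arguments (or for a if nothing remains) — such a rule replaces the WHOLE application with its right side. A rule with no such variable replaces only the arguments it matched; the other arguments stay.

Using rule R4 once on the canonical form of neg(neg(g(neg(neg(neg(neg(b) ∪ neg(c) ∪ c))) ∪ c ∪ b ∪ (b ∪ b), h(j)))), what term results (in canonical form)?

Canonical form:  g(b ∪ b ∪ b ∪ b ∪ c, h(j))
R4 matches:  uses b, c;  v := b ∪ b ∪ b
The variable takes the whole remainder — replace the entire application.
Result:  g(b ∪ b ∪ b, h(j))

Answer: g(b ∪ b ∪ b, h(j))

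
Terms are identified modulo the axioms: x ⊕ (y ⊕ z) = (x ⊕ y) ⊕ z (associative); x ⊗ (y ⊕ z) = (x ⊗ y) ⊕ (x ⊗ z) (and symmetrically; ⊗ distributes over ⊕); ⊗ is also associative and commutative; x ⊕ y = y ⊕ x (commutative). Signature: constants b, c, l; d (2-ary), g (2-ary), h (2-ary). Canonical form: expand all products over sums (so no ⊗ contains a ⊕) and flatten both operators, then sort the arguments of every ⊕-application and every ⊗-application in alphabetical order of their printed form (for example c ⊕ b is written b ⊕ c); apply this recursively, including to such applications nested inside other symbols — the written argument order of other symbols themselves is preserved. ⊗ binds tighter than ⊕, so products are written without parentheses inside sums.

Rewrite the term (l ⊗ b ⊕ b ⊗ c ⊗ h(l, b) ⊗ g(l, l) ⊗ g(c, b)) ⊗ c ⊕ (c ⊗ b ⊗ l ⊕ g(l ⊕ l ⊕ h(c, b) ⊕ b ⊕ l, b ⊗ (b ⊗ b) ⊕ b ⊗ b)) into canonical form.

Answer: b ⊗ c ⊗ c ⊗ g(c, b) ⊗ g(l, l) ⊗ h(l, b) ⊕ b ⊗ c ⊗ l ⊕ b ⊗ c ⊗ l ⊕ g(b ⊕ h(c, b) ⊕ l ⊕ l ⊕ l, b ⊗ b ⊕ b ⊗ b ⊗ b)

Derivation:
Expand:  b ⊗ c ⊗ l ⊕ b ⊗ c ⊗ c ⊗ g(c, b) ⊗ g(l, l) ⊗ h(l, b) ⊕ b ⊗ c ⊗ l ⊕ g(b ⊕ h(c, b) ⊕ l ⊕ l ⊕ l, b ⊗ b ⊕ b ⊗ b ⊗ b)
Order the arguments:  b ⊗ c ⊗ c ⊗ g(c, b) ⊗ g(l, l) ⊗ h(l, b) ⊕ b ⊗ c ⊗ l ⊕ b ⊗ c ⊗ l ⊕ g(b ⊕ h(c, b) ⊕ l ⊕ l ⊕ l, b ⊗ b ⊕ b ⊗ b ⊗ b)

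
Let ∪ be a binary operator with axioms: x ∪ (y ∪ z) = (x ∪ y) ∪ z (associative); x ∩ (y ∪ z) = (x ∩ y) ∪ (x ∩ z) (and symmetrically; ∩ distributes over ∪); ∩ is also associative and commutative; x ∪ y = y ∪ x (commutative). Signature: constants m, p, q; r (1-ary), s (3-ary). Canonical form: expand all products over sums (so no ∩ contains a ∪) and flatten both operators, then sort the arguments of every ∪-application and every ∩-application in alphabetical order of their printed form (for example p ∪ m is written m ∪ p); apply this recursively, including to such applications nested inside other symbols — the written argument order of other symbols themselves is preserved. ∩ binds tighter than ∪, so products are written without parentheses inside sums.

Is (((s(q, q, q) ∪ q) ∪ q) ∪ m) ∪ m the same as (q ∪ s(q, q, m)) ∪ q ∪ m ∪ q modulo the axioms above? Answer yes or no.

Left:  (((s(q, q, q) ∪ q) ∪ q) ∪ m) ∪ m
  Un-nest:  s(q, q, q) ∪ q ∪ q ∪ m ∪ m
  Order the arguments:  m ∪ m ∪ q ∪ q ∪ s(q, q, q)
Right:  (q ∪ s(q, q, m)) ∪ q ∪ m ∪ q
  Flatten:  q ∪ s(q, q, m) ∪ q ∪ m ∪ q
  Sort:  m ∪ q ∪ q ∪ q ∪ s(q, q, m)

Answer: no — m ∪ m ∪ q ∪ q ∪ s(q, q, q) vs m ∪ q ∪ q ∪ q ∪ s(q, q, m)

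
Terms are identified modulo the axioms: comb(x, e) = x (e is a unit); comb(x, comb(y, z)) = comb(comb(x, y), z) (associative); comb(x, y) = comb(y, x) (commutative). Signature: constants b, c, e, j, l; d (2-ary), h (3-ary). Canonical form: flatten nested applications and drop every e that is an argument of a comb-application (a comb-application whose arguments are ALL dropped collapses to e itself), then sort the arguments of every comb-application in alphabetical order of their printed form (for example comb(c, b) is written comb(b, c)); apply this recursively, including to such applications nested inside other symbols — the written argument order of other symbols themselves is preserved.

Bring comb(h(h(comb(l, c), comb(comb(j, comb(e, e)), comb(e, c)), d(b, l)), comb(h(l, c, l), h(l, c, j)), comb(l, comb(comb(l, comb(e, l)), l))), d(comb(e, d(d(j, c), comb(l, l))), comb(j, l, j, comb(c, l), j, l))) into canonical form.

Simplify inside:  h(h(comb(l, c), comb(comb(j, comb(e, e)), comb(e, c)), d(b, l)), comb(h(l, c, l), h(l, c, j)), comb(l, comb(comb(l, comb(e, l)), l)))  →  h(h(comb(c, l), comb(c, j), d(b, l)), comb(h(l, c, j), h(l, c, l)), comb(l, l, l, l))
Simplify inside:  d(comb(e, d(d(j, c), comb(l, l))), comb(j, l, j, comb(c, l), j, l))  →  d(d(d(j, c), comb(l, l)), comb(c, j, j, j, l, l, l))
Sort:  comb(d(d(d(j, c), comb(l, l)), comb(c, j, j, j, l, l, l)), h(h(comb(c, l), comb(c, j), d(b, l)), comb(h(l, c, j), h(l, c, l)), comb(l, l, l, l)))

Answer: comb(d(d(d(j, c), comb(l, l)), comb(c, j, j, j, l, l, l)), h(h(comb(c, l), comb(c, j), d(b, l)), comb(h(l, c, j), h(l, c, l)), comb(l, l, l, l)))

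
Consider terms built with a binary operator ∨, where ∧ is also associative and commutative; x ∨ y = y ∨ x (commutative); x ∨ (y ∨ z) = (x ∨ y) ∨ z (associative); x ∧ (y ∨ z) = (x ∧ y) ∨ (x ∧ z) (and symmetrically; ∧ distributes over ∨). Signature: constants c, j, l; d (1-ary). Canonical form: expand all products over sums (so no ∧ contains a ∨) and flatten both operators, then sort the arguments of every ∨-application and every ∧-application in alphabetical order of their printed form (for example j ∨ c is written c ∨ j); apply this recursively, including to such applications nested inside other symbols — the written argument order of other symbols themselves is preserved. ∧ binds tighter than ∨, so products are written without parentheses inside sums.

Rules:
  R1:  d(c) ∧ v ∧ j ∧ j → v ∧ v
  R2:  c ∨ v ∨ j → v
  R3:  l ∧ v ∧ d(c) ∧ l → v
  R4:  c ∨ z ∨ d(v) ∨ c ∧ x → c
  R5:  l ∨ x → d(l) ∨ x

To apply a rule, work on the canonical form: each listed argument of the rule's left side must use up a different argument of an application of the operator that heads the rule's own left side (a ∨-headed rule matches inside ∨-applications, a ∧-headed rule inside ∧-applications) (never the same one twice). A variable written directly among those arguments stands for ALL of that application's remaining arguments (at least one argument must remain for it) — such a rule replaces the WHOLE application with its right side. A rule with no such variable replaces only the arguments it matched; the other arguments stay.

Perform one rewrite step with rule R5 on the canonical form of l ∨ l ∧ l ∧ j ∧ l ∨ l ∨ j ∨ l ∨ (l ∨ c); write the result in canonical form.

Canonical form:  c ∨ j ∨ j ∧ l ∧ l ∧ l ∨ l ∨ l ∨ l ∨ l
Match R5:  consume l;  x := c ∨ j ∨ j ∧ l ∧ l ∧ l ∨ l ∨ l ∨ l
The extension variable absorbs all remaining arguments, so the whole application is rewritten.
Giving:  c ∨ d(l) ∨ j ∨ j ∧ l ∧ l ∧ l ∨ l ∨ l ∨ l

Answer: c ∨ d(l) ∨ j ∨ j ∧ l ∧ l ∧ l ∨ l ∨ l ∨ l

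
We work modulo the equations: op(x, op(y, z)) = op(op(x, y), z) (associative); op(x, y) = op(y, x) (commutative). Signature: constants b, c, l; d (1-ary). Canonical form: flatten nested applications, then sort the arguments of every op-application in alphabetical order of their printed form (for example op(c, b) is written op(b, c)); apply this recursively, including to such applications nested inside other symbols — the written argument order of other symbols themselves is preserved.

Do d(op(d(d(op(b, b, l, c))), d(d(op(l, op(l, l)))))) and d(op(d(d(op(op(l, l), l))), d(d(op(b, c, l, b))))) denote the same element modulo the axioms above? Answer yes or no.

Left:  d(op(d(d(op(b, b, l, c))), d(d(op(l, op(l, l))))))
  Descend into:  op(d(d(op(b, b, l, c))), d(d(op(l, op(l, l)))))
  Simplify inside:  d(d(op(b, b, l, c)))  →  d(d(op(b, b, c, l)))
  Inside:  d(d(op(l, op(l, l))))  →  d(d(op(l, l, l)))
  Order the arguments:  op(d(d(op(b, b, c, l))), d(d(op(l, l, l))))
  Put back:  d(op(d(d(op(b, b, c, l))), d(d(op(l, l, l)))))
Right:  d(op(d(d(op(op(l, l), l))), d(d(op(b, c, l, b)))))
  Focus inside:  op(d(d(op(op(l, l), l))), d(d(op(b, c, l, b))))
  Canonicalize subterm:  d(d(op(op(l, l), l)))  →  d(d(op(l, l, l)))
  Inside:  d(d(op(b, c, l, b)))  →  d(d(op(b, b, c, l)))
  Order the arguments:  op(d(d(op(b, b, c, l))), d(d(op(l, l, l))))
  Rebuild:  d(op(d(d(op(b, b, c, l))), d(d(op(l, l, l)))))

Answer: yes — both canonical forms are d(op(d(d(op(b, b, c, l))), d(d(op(l, l, l)))))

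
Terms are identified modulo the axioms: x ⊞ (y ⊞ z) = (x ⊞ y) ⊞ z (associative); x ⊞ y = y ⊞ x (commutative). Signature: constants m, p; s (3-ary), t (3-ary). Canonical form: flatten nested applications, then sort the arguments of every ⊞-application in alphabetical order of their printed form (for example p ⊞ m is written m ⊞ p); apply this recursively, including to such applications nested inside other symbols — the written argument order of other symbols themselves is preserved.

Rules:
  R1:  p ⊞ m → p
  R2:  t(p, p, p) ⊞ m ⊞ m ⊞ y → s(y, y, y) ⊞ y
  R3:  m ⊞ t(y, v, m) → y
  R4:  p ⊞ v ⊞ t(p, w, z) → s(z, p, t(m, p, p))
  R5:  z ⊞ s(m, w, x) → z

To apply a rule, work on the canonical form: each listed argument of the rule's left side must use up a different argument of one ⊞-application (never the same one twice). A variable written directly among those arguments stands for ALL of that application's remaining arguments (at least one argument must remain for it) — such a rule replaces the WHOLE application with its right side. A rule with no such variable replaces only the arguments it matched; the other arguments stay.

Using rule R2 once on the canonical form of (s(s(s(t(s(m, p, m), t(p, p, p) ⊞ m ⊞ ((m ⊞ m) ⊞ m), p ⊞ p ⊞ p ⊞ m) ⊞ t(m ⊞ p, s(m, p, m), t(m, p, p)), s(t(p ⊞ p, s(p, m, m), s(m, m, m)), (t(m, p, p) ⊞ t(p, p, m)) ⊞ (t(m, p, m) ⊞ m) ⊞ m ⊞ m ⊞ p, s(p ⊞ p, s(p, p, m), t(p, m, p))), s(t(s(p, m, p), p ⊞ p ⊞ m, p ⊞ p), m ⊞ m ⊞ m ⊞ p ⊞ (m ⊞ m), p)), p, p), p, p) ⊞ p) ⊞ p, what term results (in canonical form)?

Canonical form:  p ⊞ p ⊞ s(s(s(t(m ⊞ p, s(m, p, m), t(m, p, p)) ⊞ t(s(m, p, m), m ⊞ m ⊞ m ⊞ m ⊞ t(p, p, p), m ⊞ p ⊞ p ⊞ p), s(t(p ⊞ p, s(p, m, m), s(m, m, m)), m ⊞ m ⊞ m ⊞ p ⊞ t(m, p, m) ⊞ t(m, p, p) ⊞ t(p, p, m), s(p ⊞ p, s(p, p, m), t(p, m, p))), s(t(s(p, m, p), m ⊞ p ⊞ p, p ⊞ p), m ⊞ m ⊞ m ⊞ m ⊞ m ⊞ p, p)), p, p), p, p)
Match R2:  consume m, m, t(p, p, p);  y := m ⊞ m
Every leftover argument binds to the variable; the entire application is replaced.
Giving:  p ⊞ p ⊞ s(s(s(t(m ⊞ p, s(m, p, m), t(m, p, p)) ⊞ t(s(m, p, m), m ⊞ m ⊞ s(m ⊞ m, m ⊞ m, m ⊞ m), m ⊞ p ⊞ p ⊞ p), s(t(p ⊞ p, s(p, m, m), s(m, m, m)), m ⊞ m ⊞ m ⊞ p ⊞ t(m, p, m) ⊞ t(m, p, p) ⊞ t(p, p, m), s(p ⊞ p, s(p, p, m), t(p, m, p))), s(t(s(p, m, p), m ⊞ p ⊞ p, p ⊞ p), m ⊞ m ⊞ m ⊞ m ⊞ m ⊞ p, p)), p, p), p, p)

Answer: p ⊞ p ⊞ s(s(s(t(m ⊞ p, s(m, p, m), t(m, p, p)) ⊞ t(s(m, p, m), m ⊞ m ⊞ s(m ⊞ m, m ⊞ m, m ⊞ m), m ⊞ p ⊞ p ⊞ p), s(t(p ⊞ p, s(p, m, m), s(m, m, m)), m ⊞ m ⊞ m ⊞ p ⊞ t(m, p, m) ⊞ t(m, p, p) ⊞ t(p, p, m), s(p ⊞ p, s(p, p, m), t(p, m, p))), s(t(s(p, m, p), m ⊞ p ⊞ p, p ⊞ p), m ⊞ m ⊞ m ⊞ m ⊞ m ⊞ p, p)), p, p), p, p)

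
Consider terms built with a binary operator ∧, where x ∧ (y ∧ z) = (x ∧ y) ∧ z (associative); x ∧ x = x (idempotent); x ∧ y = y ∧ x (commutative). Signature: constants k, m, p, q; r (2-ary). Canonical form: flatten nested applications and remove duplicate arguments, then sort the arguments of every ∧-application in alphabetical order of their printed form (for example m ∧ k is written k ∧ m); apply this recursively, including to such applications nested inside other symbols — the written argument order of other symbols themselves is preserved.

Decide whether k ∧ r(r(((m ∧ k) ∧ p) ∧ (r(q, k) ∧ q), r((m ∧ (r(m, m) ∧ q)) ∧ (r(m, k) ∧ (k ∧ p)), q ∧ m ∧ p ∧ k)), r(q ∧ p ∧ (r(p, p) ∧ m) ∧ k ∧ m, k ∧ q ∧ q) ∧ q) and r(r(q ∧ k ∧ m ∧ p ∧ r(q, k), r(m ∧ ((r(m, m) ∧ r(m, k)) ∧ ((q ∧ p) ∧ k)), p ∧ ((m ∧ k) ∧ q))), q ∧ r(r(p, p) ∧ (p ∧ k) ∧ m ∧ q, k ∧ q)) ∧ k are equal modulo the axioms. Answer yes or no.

Left:  k ∧ r(r(((m ∧ k) ∧ p) ∧ (r(q, k) ∧ q), r((m ∧ (r(m, m) ∧ q)) ∧ (r(m, k) ∧ (k ∧ p)), q ∧ m ∧ p ∧ k)), r(q ∧ p ∧ (r(p, p) ∧ m) ∧ k ∧ m, k ∧ q ∧ q) ∧ q)
  Inside:  r(r(((m ∧ k) ∧ p) ∧ (r(q, k) ∧ q), r((m ∧ (r(m, m) ∧ q)) ∧ (r(m, k) ∧ (k ∧ p)), q ∧ m ∧ p ∧ k)), r(q ∧ p ∧ (r(p, p) ∧ m) ∧ k ∧ m, k ∧ q ∧ q) ∧ q)  →  r(r(k ∧ m ∧ p ∧ q ∧ r(q, k), r(k ∧ m ∧ p ∧ q ∧ r(m, k) ∧ r(m, m), k ∧ m ∧ p ∧ q)), q ∧ r(k ∧ m ∧ p ∧ q ∧ r(p, p), k ∧ q))
  Order the arguments:  k ∧ r(r(k ∧ m ∧ p ∧ q ∧ r(q, k), r(k ∧ m ∧ p ∧ q ∧ r(m, k) ∧ r(m, m), k ∧ m ∧ p ∧ q)), q ∧ r(k ∧ m ∧ p ∧ q ∧ r(p, p), k ∧ q))
Right:  r(r(q ∧ k ∧ m ∧ p ∧ r(q, k), r(m ∧ ((r(m, m) ∧ r(m, k)) ∧ ((q ∧ p) ∧ k)), p ∧ ((m ∧ k) ∧ q))), q ∧ r(r(p, p) ∧ (p ∧ k) ∧ m ∧ q, k ∧ q)) ∧ k
  Simplify inside:  r(r(q ∧ k ∧ m ∧ p ∧ r(q, k), r(m ∧ ((r(m, m) ∧ r(m, k)) ∧ ((q ∧ p) ∧ k)), p ∧ ((m ∧ k) ∧ q))), q ∧ r(r(p, p) ∧ (p ∧ k) ∧ m ∧ q, k ∧ q))  →  r(r(k ∧ m ∧ p ∧ q ∧ r(q, k), r(k ∧ m ∧ p ∧ q ∧ r(m, k) ∧ r(m, m), k ∧ m ∧ p ∧ q)), q ∧ r(k ∧ m ∧ p ∧ q ∧ r(p, p), k ∧ q))
  Sort arguments:  k ∧ r(r(k ∧ m ∧ p ∧ q ∧ r(q, k), r(k ∧ m ∧ p ∧ q ∧ r(m, k) ∧ r(m, m), k ∧ m ∧ p ∧ q)), q ∧ r(k ∧ m ∧ p ∧ q ∧ r(p, p), k ∧ q))

Answer: yes — both canonical forms are k ∧ r(r(k ∧ m ∧ p ∧ q ∧ r(q, k), r(k ∧ m ∧ p ∧ q ∧ r(m, k) ∧ r(m, m), k ∧ m ∧ p ∧ q)), q ∧ r(k ∧ m ∧ p ∧ q ∧ r(p, p), k ∧ q))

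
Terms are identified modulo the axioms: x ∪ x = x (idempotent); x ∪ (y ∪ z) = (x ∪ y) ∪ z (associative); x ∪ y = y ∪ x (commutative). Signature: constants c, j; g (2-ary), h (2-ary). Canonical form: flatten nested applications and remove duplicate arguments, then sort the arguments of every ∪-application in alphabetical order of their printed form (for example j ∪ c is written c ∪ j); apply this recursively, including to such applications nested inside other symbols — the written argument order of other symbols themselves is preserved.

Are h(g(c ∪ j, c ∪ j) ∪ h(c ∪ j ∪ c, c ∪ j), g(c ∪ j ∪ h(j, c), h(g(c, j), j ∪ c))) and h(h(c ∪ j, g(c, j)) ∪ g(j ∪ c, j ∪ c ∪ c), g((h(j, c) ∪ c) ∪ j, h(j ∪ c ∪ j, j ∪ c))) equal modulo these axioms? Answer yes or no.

Left:  h(g(c ∪ j, c ∪ j) ∪ h(c ∪ j ∪ c, c ∪ j), g(c ∪ j ∪ h(j, c), h(g(c, j), j ∪ c)))
  Work inside:  g(c ∪ j, c ∪ j) ∪ h(c ∪ j ∪ c, c ∪ j)
  Simplify inside:  h(c ∪ j ∪ c, c ∪ j)  →  h(c ∪ j, c ∪ j)
  Sort arguments:  g(c ∪ j, c ∪ j) ∪ h(c ∪ j, c ∪ j)
  Reassemble:  h(g(c ∪ j, c ∪ j) ∪ h(c ∪ j, c ∪ j), g(c ∪ h(j, c) ∪ j, h(g(c, j), c ∪ j)))
Right:  h(h(c ∪ j, g(c, j)) ∪ g(j ∪ c, j ∪ c ∪ c), g((h(j, c) ∪ c) ∪ j, h(j ∪ c ∪ j, j ∪ c)))
  Focus inside:  h(c ∪ j, g(c, j)) ∪ g(j ∪ c, j ∪ c ∪ c)
  Simplify inside:  g(j ∪ c, j ∪ c ∪ c)  →  g(c ∪ j, c ∪ j)
  Order the arguments:  g(c ∪ j, c ∪ j) ∪ h(c ∪ j, g(c, j))
  Reassemble:  h(g(c ∪ j, c ∪ j) ∪ h(c ∪ j, g(c, j)), g(c ∪ h(j, c) ∪ j, h(c ∪ j, c ∪ j)))

Answer: no — h(g(c ∪ j, c ∪ j) ∪ h(c ∪ j, c ∪ j), g(c ∪ h(j, c) ∪ j, h(g(c, j), c ∪ j))) vs h(g(c ∪ j, c ∪ j) ∪ h(c ∪ j, g(c, j)), g(c ∪ h(j, c) ∪ j, h(c ∪ j, c ∪ j)))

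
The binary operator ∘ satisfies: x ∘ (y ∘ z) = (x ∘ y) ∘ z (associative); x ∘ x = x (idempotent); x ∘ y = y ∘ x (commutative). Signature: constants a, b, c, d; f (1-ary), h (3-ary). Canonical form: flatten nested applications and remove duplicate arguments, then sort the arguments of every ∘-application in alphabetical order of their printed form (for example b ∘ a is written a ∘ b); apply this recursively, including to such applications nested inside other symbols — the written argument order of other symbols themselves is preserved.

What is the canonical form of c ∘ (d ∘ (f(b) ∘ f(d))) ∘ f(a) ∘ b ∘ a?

Answer: a ∘ b ∘ c ∘ d ∘ f(a) ∘ f(b) ∘ f(d)

Derivation:
Flatten:  c ∘ d ∘ f(b) ∘ f(d) ∘ f(a) ∘ b ∘ a
Sort arguments:  a ∘ b ∘ c ∘ d ∘ f(a) ∘ f(b) ∘ f(d)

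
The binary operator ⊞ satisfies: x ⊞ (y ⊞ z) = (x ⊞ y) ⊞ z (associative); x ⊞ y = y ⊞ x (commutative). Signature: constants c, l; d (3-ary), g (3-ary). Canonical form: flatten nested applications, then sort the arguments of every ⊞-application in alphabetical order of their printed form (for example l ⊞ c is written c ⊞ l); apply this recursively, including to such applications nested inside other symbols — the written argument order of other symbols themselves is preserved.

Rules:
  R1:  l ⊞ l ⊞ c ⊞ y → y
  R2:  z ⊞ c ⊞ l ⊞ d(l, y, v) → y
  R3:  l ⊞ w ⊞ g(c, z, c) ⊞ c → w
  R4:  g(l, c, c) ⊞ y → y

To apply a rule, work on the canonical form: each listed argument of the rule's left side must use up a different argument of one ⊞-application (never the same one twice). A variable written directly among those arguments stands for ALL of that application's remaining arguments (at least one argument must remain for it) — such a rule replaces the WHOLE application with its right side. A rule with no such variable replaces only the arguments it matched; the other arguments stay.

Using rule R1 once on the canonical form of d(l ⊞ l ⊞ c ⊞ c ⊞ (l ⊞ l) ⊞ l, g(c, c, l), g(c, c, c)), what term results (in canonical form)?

Answer: d(c ⊞ l ⊞ l ⊞ l, g(c, c, l), g(c, c, c))

Derivation:
Canonical form:  d(c ⊞ c ⊞ l ⊞ l ⊞ l ⊞ l ⊞ l, g(c, c, l), g(c, c, c))
Apply R1:  consuming c, l, l;  y := c ⊞ l ⊞ l ⊞ l
The variable takes the whole remainder — replace the entire application.
New term:  d(c ⊞ l ⊞ l ⊞ l, g(c, c, l), g(c, c, c))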